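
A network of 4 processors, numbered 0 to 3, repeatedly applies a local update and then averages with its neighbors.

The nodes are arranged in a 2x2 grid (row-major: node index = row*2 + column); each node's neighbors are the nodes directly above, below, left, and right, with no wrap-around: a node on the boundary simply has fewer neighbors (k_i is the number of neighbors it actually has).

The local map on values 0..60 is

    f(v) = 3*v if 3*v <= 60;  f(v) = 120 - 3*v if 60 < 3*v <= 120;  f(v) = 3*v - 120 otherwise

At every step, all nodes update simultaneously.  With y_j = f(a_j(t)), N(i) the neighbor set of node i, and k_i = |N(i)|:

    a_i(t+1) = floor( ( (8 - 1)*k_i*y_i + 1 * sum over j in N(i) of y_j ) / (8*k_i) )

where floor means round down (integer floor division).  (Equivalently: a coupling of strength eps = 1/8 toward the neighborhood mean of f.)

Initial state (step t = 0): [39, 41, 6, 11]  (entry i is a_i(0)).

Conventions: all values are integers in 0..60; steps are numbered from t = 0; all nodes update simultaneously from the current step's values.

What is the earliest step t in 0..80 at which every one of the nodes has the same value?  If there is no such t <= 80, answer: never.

Simulating step by step:
t=0: [39, 41, 6, 11]  (not all equal)
t=1: [3, 4, 18, 30]  (not all equal)
t=2: [12, 12, 49, 30]  (not all equal)
t=3: [35, 35, 27, 30]  (not all equal)
t=4: [16, 15, 36, 29]  (not all equal)
t=5: [45, 44, 15, 32]  (not all equal)
t=6: [16, 12, 41, 24]  (not all equal)
t=7: [44, 37, 8, 44]  (not all equal)
t=8: [12, 9, 22, 12]  (not all equal)
t=9: [36, 28, 51, 36]  (not all equal)
t=10: [14, 33, 30, 14]  (not all equal)
t=11: [39, 23, 31, 39]  (not all equal)
t=12: [7, 45, 24, 7]  (not all equal)
t=13: [22, 15, 44, 22]  (not all equal)
t=14: [50, 46, 17, 50]  (not all equal)
t=15: [30, 19, 48, 30]  (not all equal)
t=16: [31, 53, 24, 31]  (not all equal)
t=17: [29, 37, 45, 29]  (not all equal)
t=18: [30, 12, 17, 30]  (not all equal)
t=19: [31, 35, 48, 31]  (not all equal)
t=20: [26, 16, 24, 26]  (not all equal)
t=21: [42, 47, 47, 42]  (not all equal)
t=22: [7, 19, 19, 7]  (not all equal)
t=23: [25, 52, 52, 25]  (not all equal)
t=24: [43, 37, 37, 43]  (not all equal)
t=25: [9, 9, 9, 9]  (all equal)

Answer: 25
Key observation: Synchronization is absorbing here: once all nodes are equal they stay equal, and step 25 is the first all-equal step.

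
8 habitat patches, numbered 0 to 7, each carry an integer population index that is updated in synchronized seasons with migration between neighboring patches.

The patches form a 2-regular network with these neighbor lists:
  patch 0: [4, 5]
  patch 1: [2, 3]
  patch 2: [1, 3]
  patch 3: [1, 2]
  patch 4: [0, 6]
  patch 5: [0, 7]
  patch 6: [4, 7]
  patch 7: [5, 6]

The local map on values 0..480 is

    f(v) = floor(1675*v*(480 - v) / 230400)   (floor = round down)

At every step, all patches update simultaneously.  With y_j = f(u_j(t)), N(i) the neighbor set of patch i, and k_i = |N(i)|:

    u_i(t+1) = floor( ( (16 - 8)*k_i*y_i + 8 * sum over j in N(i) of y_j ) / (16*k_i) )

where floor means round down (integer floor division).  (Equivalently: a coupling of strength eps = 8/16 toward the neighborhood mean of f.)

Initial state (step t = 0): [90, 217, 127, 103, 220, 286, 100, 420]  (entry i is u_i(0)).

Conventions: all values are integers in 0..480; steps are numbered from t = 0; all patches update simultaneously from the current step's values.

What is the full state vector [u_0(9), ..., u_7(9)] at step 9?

Answer: [218, 303, 303, 303, 218, 215, 214, 212]

Derivation:
t=0: [90, 217, 127, 103, 220, 286, 100, 420]
t=1: [332, 358, 336, 325, 340, 311, 287, 261]
t=2: [360, 337, 346, 350, 362, 384, 391, 403]
t=3: [301, 341, 338, 336, 296, 268, 259, 242]
t=4: [397, 346, 347, 348, 399, 408, 411, 416]
t=5: [231, 335, 335, 334, 228, 214, 209, 201]
t=6: [416, 353, 353, 353, 415, 412, 411, 409]
t=7: [196, 325, 325, 325, 197, 202, 204, 207]
t=8: [405, 366, 366, 366, 405, 407, 408, 409]
t=9: [218, 303, 303, 303, 218, 215, 214, 212]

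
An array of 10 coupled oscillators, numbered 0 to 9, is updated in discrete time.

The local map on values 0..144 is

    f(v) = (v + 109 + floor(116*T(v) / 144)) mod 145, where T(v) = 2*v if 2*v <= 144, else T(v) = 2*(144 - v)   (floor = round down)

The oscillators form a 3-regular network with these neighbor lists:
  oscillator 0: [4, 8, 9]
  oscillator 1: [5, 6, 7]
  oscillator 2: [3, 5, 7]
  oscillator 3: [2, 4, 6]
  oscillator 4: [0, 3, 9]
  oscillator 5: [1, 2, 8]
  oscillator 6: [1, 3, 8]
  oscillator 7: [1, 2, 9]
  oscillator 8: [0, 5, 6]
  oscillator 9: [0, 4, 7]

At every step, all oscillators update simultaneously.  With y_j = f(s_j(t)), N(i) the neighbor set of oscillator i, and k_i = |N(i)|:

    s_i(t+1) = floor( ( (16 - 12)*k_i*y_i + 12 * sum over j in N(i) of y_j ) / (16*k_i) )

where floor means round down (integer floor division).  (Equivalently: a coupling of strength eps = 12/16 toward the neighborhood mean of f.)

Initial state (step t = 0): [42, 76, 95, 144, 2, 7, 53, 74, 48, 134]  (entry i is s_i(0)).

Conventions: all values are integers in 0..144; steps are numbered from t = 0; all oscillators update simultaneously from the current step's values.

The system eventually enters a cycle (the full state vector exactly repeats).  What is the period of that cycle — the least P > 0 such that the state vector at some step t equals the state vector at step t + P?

Answer: 2
Key observation: The state at step 9, [122, 122, 122, 122, 122, 122, 122, 122, 122, 122], reappears at step 11 — and no state repeats earlier — so the cycle the system enters has period 2.

Derivation:
t=0: [42, 76, 95, 144, 2, 7, 53, 74, 48, 134]
t=1: [97, 59, 94, 115, 102, 89, 75, 65, 97, 76]
t=2: [102, 99, 134, 100, 99, 133, 96, 98, 104, 101]
t=3: [133, 130, 124, 130, 134, 123, 134, 129, 129, 134]
t=4: [114, 116, 118, 116, 114, 118, 115, 116, 116, 114]
t=5: [125, 124, 124, 124, 125, 124, 125, 124, 124, 125]
t=6: [119, 119, 120, 119, 119, 120, 119, 119, 119, 119]
t=7: [123, 122, 122, 122, 123, 122, 123, 122, 122, 123]
t=8: [120, 120, 121, 120, 120, 121, 120, 120, 120, 120]
t=9: [122, 122, 122, 122, 122, 122, 122, 122, 122, 122]
t=10: [121, 121, 121, 121, 121, 121, 121, 121, 121, 121]
t=11: [122, 122, 122, 122, 122, 122, 122, 122, 122, 122]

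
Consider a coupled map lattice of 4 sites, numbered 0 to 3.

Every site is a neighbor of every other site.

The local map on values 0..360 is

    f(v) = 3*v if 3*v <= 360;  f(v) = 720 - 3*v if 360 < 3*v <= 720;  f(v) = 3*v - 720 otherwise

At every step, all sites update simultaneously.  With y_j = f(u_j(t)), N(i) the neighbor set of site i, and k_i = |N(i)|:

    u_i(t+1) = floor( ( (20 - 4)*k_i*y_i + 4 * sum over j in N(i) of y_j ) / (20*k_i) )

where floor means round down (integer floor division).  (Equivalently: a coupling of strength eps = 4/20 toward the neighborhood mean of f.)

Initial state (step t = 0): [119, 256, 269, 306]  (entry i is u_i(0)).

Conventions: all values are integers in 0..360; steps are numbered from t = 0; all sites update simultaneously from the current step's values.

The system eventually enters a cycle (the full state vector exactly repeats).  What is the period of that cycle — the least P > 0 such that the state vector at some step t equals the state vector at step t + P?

Simulating step by step:
t=0: [119, 256, 269, 306]
t=1: [307, 81, 109, 191]
t=2: [208, 239, 301, 169]
t=3: [103, 35, 167, 189]
t=4: [279, 129, 213, 164]
t=5: [136, 294, 110, 217]
t=6: [287, 177, 300, 108]
t=7: [159, 194, 187, 293]
t=8: [224, 147, 163, 163]
t=9: [87, 257, 222, 222]
t=10: [219, 65, 67, 67]
t=11: [90, 187, 191, 191]
t=12: [246, 164, 156, 156]
t=13: [63, 217, 234, 234]
t=14: [158, 70, 32, 32]
t=15: [223, 197, 113, 113]
t=16: [94, 151, 305, 305]
t=17: [269, 258, 205, 205]
t=18: [87, 63, 100, 100]
t=19: [261, 208, 290, 290]
t=20: [76, 101, 140, 140]
t=21: [242, 297, 295, 295]
t=22: [38, 159, 154, 154]
t=23: [141, 236, 247, 247]
t=24: [241, 32, 38, 38]
t=25: [24, 92, 105, 105]
t=26: [118, 267, 296, 296]
t=27: [311, 110, 174, 174]
t=28: [218, 304, 207, 207]
t=29: [78, 171, 103, 103]
t=30: [242, 222, 297, 297]
t=31: [31, 66, 152, 152]
t=32: [122, 199, 248, 248]
t=33: [294, 125, 52, 52]
t=34: [173, 307, 169, 169]
t=35: [202, 202, 211, 211]
t=36: [110, 110, 90, 90]
t=37: [322, 322, 278, 278]
t=38: [228, 228, 131, 131]
t=39: [74, 74, 288, 288]
t=40: [211, 211, 154, 154]
t=41: [109, 109, 235, 235]
t=42: [285, 285, 56, 56]
t=43: [139, 139, 163, 163]
t=44: [293, 293, 240, 240]
t=45: [137, 137, 21, 21]
t=46: [276, 276, 95, 95]
t=47: [131, 131, 261, 261]
t=48: [291, 291, 98, 98]
t=49: [171, 171, 275, 275]
t=50: [193, 193, 118, 118]
t=51: [169, 169, 325, 325]
t=52: [218, 218, 249, 249]
t=53: [60, 60, 32, 32]
t=54: [168, 168, 107, 107]
t=55: [230, 230, 307, 307]
t=56: [52, 52, 178, 178]
t=57: [160, 160, 182, 182]
t=58: [231, 231, 182, 182]
t=59: [46, 46, 154, 154]
t=60: [154, 154, 242, 242]
t=61: [224, 224, 39, 39]
t=62: [57, 57, 107, 107]
t=63: [191, 191, 301, 301]
t=64: [151, 151, 178, 178]
t=65: [256, 256, 196, 196]
t=66: [59, 59, 120, 120]
t=67: [201, 201, 335, 335]
t=68: [139, 139, 262, 262]
t=69: [271, 271, 97, 97]
t=70: [119, 119, 264, 264]
t=71: [319, 319, 110, 110]
t=72: [249, 249, 317, 317]
t=73: [54, 54, 203, 203]
t=74: [155, 155, 117, 117]
t=75: [267, 267, 338, 338]
t=76: [109, 109, 265, 265]
t=77: [293, 293, 108, 108]
t=78: [181, 181, 302, 302]
t=79: [178, 178, 184, 184]
t=80: [183, 183, 170, 170]
t=81: [176, 176, 204, 204]
t=82: [180, 180, 119, 119]
t=83: [203, 203, 333, 333]
t=84: [133, 133, 256, 256]
t=85: [284, 284, 84, 84]
t=86: [148, 148, 236, 236]
t=87: [240, 240, 47, 47]
t=88: [18, 18, 122, 122]
t=89: [94, 94, 314, 314]
t=90: [274, 274, 230, 230]
t=91: [92, 92, 39, 39]
t=92: [254, 254, 138, 138]
t=93: [77, 77, 270, 270]
t=94: [212, 212, 108, 108]
t=95: [116, 116, 292, 292]
t=96: [322, 322, 181, 181]
t=97: [236, 236, 186, 186]
t=98: [32, 32, 142, 142]
t=99: [122, 122, 267, 267]
t=100: [317, 317, 117, 117]
t=101: [247, 247, 335, 335]
t=102: [56, 56, 249, 249]
t=103: [149, 149, 45, 45]
t=104: [254, 254, 153, 153]
t=105: [71, 71, 231, 231]
t=106: [188, 188, 51, 51]
t=107: [155, 155, 153, 153]
t=108: [255, 255, 260, 260]
t=109: [47, 47, 58, 58]
t=110: [145, 145, 169, 169]
t=111: [275, 275, 222, 222]
t=112: [98, 98, 60, 60]
t=113: [278, 278, 195, 195]
t=114: [116, 116, 132, 132]
t=115: [344, 344, 327, 327]
t=116: [305, 305, 267, 267]
t=117: [179, 179, 96, 96]
t=118: [197, 197, 274, 274]
t=119: [125, 125, 105, 105]
t=120: [341, 341, 319, 319]
t=121: [294, 294, 245, 245]
t=122: [142, 142, 34, 34]
t=123: [268, 268, 127, 127]
t=124: [118, 118, 305, 305]
t=125: [332, 332, 216, 216]
t=126: [248, 248, 99, 99]
t=127: [60, 60, 260, 260]
t=128: [164, 164, 76, 76]
t=129: [228, 228, 228, 228]
t=130: [36, 36, 36, 36]
t=131: [108, 108, 108, 108]
t=132: [324, 324, 324, 324]
t=133: [252, 252, 252, 252]
t=134: [36, 36, 36, 36]

Answer: 4
Key observation: The state at step 130, [36, 36, 36, 36], reappears at step 134 — and no state repeats earlier — so the cycle the system enters has period 4.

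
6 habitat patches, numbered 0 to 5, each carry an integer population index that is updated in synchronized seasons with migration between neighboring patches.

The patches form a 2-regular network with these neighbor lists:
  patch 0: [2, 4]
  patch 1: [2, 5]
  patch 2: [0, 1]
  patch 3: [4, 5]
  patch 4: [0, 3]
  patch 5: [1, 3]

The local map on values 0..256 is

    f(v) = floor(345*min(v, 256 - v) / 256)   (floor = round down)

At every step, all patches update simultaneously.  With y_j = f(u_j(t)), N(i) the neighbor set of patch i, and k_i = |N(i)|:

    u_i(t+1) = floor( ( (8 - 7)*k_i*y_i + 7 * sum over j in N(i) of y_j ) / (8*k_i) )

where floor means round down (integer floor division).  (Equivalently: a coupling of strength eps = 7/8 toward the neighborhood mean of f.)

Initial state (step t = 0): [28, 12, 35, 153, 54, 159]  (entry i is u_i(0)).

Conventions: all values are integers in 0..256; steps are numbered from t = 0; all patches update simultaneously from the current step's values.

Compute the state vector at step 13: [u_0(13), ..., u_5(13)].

Simulating step by step:
t=0: [28, 12, 35, 153, 54, 159]
t=1: [56, 79, 29, 105, 85, 83]
t=2: [76, 78, 84, 116, 108, 121]
t=3: [125, 133, 104, 154, 131, 134]
t=4: [155, 153, 163, 162, 154, 152]
t=5: [131, 133, 135, 136, 131, 133]
t=6: [165, 164, 166, 165, 164, 163]
t=7: [122, 123, 122, 123, 122, 122]
t=8: [164, 164, 164, 164, 164, 164]
t=9: [123, 123, 123, 123, 123, 123]
t=10: [165, 165, 165, 165, 165, 165]
t=11: [122, 122, 122, 122, 122, 122]
t=12: [164, 164, 164, 164, 164, 164]
t=13: [123, 123, 123, 123, 123, 123]

Answer: [123, 123, 123, 123, 123, 123]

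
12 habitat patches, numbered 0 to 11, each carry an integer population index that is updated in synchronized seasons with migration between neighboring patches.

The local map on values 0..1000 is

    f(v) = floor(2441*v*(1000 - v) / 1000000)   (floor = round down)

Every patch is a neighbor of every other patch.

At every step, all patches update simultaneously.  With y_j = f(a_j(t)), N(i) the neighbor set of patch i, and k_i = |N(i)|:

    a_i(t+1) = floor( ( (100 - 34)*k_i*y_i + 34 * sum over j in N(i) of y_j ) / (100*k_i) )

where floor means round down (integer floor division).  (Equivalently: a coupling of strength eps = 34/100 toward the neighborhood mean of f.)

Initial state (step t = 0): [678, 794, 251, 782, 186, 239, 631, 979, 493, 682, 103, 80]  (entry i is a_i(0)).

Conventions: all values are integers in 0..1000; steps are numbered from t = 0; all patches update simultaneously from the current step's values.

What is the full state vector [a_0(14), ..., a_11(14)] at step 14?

Answer: [590, 590, 590, 590, 590, 590, 590, 590, 590, 590, 590, 590]

Derivation:
t=0: [678, 794, 251, 782, 186, 239, 631, 979, 493, 682, 103, 80]
t=1: [482, 398, 435, 409, 379, 426, 505, 179, 531, 480, 289, 260]
t=2: [590, 574, 584, 578, 568, 582, 591, 432, 589, 590, 522, 502]
t=3: [592, 596, 594, 595, 597, 594, 592, 597, 592, 592, 604, 604]
t=4: [588, 587, 587, 587, 587, 587, 588, 587, 588, 588, 584, 584]
t=5: [591, 591, 591, 591, 591, 591, 591, 591, 591, 591, 592, 592]
t=6: [589, 589, 589, 589, 589, 589, 589, 589, 589, 589, 589, 589]
t=7: [590, 590, 590, 590, 590, 590, 590, 590, 590, 590, 590, 590]
t=8: [590, 590, 590, 590, 590, 590, 590, 590, 590, 590, 590, 590]
t=9: [590, 590, 590, 590, 590, 590, 590, 590, 590, 590, 590, 590]
t=10: [590, 590, 590, 590, 590, 590, 590, 590, 590, 590, 590, 590]
t=11: [590, 590, 590, 590, 590, 590, 590, 590, 590, 590, 590, 590]
t=12: [590, 590, 590, 590, 590, 590, 590, 590, 590, 590, 590, 590]
t=13: [590, 590, 590, 590, 590, 590, 590, 590, 590, 590, 590, 590]
t=14: [590, 590, 590, 590, 590, 590, 590, 590, 590, 590, 590, 590]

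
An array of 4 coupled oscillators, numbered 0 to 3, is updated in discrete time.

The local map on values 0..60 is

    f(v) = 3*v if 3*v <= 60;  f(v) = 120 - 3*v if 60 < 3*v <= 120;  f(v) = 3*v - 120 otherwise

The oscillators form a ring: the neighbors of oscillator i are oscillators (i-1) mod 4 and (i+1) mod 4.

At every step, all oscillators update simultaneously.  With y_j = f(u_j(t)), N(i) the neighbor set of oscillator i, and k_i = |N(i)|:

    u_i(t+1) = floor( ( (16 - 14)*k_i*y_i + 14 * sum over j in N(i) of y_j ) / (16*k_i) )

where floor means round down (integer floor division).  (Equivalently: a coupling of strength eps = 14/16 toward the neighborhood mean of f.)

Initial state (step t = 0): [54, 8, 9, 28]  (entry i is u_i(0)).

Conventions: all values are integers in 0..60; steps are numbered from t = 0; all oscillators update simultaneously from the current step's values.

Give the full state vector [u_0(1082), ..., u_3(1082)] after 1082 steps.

Simulating step by step:
t=0: [54, 8, 9, 28]
t=1: [31, 33, 29, 34]
t=2: [20, 28, 21, 28]
t=3: [39, 55, 38, 55]
t=4: [39, 9, 40, 9]
t=5: [24, 4, 23, 4]
t=6: [16, 44, 16, 44]
t=7: [16, 43, 16, 43]
t=8: [13, 43, 13, 43]
t=9: [12, 35, 12, 35]
t=10: [17, 33, 17, 33]
t=11: [24, 47, 24, 47]
t=12: [24, 44, 24, 44]
t=13: [16, 43, 16, 43]

Answer: [13, 43, 13, 43]
Key observation: The state at step 7, [16, 43, 16, 43], reappears at step 13: the system is in a cycle of period 6 from step 7 on.  Therefore the state at step 1082 equals the state at step 7 + ((1082 - 7) mod 6) = 8, which is [13, 43, 13, 43].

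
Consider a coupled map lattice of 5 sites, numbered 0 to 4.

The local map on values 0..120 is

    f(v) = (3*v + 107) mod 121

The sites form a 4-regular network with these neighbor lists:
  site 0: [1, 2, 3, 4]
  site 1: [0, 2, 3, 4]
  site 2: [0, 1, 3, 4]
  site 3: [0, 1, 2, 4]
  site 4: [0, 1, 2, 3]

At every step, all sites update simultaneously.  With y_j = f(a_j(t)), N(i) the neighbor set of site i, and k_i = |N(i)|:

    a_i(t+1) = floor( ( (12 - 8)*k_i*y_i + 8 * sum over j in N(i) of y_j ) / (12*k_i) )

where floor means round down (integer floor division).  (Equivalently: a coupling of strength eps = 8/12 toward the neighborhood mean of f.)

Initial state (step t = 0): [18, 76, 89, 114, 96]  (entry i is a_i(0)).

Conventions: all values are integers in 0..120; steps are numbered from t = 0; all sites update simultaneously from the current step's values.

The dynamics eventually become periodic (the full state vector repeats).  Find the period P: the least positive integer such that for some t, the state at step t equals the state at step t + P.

Simulating step by step:
t=0: [18, 76, 89, 114, 96]
t=1: [50, 59, 45, 58, 49]
t=2: [20, 25, 18, 24, 20]
t=3: [49, 52, 48, 51, 49]
t=4: [14, 15, 13, 15, 14]
t=5: [28, 29, 28, 29, 28]
t=6: [71, 71, 71, 71, 71]
t=7: [78, 78, 78, 78, 78]
t=8: [99, 99, 99, 99, 99]
t=9: [41, 41, 41, 41, 41]
t=10: [109, 109, 109, 109, 109]
t=11: [71, 71, 71, 71, 71]

Answer: 5
Key observation: The state at step 6, [71, 71, 71, 71, 71], reappears at step 11 — and no state repeats earlier — so the cycle the system enters has period 5.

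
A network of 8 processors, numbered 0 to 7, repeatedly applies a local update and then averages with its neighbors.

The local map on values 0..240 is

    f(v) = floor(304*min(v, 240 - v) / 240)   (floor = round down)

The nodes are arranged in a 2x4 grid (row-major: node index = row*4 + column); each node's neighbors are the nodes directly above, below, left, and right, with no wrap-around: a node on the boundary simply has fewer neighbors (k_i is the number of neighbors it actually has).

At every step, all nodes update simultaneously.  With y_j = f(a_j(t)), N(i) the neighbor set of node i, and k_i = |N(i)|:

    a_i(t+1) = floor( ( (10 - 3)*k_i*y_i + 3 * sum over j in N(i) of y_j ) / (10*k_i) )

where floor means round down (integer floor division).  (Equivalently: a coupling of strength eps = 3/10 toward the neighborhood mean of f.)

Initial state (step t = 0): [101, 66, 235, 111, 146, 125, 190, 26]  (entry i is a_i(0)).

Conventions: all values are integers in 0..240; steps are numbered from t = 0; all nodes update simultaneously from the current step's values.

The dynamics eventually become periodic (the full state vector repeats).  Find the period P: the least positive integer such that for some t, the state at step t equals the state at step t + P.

Answer: 4
Key observation: The state at step 15, [118, 129, 147, 149, 118, 128, 146, 149], reappears at step 19 — and no state repeats earlier — so the cycle the system enters has period 4.

Derivation:
t=0: [101, 66, 235, 111, 146, 125, 190, 26]
t=1: [119, 85, 32, 103, 124, 128, 62, 52]
t=2: [142, 108, 59, 106, 145, 131, 79, 76]
t=3: [125, 128, 88, 119, 123, 132, 100, 102]
t=4: [144, 137, 119, 141, 145, 136, 125, 131]
t=5: [122, 131, 145, 130, 121, 131, 143, 137]
t=6: [147, 137, 123, 134, 148, 137, 124, 130]
t=7: [118, 130, 144, 136, 118, 130, 143, 139]
t=8: [147, 138, 123, 128, 147, 138, 124, 126]
t=9: [118, 129, 145, 142, 118, 129, 144, 143]
t=10: [147, 138, 122, 123, 147, 139, 122, 122]
t=11: [118, 129, 146, 148, 118, 128, 146, 148]
t=12: [147, 138, 120, 116, 147, 139, 120, 116]
t=13: [118, 129, 149, 146, 118, 128, 148, 146]
t=14: [147, 138, 118, 118, 147, 139, 118, 118]
t=15: [118, 129, 147, 149, 118, 128, 146, 149]
t=16: [147, 138, 119, 115, 147, 139, 120, 115]
t=17: [118, 129, 147, 145, 118, 128, 148, 146]
t=18: [147, 138, 119, 119, 147, 139, 118, 118]
t=19: [118, 129, 147, 149, 118, 128, 146, 149]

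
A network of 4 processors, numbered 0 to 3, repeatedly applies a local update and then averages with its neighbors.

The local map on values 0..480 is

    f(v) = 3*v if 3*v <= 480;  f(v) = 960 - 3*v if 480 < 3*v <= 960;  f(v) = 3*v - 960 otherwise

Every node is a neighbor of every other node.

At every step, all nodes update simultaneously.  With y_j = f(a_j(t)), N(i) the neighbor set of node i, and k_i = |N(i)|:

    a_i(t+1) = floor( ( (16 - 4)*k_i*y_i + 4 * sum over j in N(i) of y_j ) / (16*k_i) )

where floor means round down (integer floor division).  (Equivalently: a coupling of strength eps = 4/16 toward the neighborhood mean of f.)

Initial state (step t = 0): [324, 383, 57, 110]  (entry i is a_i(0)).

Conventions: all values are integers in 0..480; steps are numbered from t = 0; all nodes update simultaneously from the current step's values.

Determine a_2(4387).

Answer: a_2(4387) = 172
Key observation: The state at step 10, [168, 392, 280, 216], reappears at step 18: the system is in a cycle of period 8 from step 10 on.  Therefore the state at step 4387 equals the state at step 10 + ((4387 - 10) mod 8) = 11, which is [396, 236, 172, 300].

Derivation:
t=0: [324, 383, 57, 110]
t=1: [66, 184, 172, 278]
t=2: [230, 370, 394, 182]
t=3: [268, 188, 236, 364]
t=4: [182, 342, 246, 166]
t=5: [373, 141, 245, 405]
t=6: [194, 370, 238, 258]
t=7: [332, 180, 244, 204]
t=8: [110, 366, 238, 318]
t=9: [280, 152, 224, 64]
t=10: [168, 392, 280, 216]
t=11: [396, 236, 172, 300]
t=12: [234, 250, 378, 122]
t=13: [256, 224, 200, 328]
t=14: [200, 264, 312, 88]
t=15: [308, 180, 84, 244]
t=16: [102, 358, 246, 230]
t=17: [280, 152, 224, 256]
t=18: [168, 392, 280, 216]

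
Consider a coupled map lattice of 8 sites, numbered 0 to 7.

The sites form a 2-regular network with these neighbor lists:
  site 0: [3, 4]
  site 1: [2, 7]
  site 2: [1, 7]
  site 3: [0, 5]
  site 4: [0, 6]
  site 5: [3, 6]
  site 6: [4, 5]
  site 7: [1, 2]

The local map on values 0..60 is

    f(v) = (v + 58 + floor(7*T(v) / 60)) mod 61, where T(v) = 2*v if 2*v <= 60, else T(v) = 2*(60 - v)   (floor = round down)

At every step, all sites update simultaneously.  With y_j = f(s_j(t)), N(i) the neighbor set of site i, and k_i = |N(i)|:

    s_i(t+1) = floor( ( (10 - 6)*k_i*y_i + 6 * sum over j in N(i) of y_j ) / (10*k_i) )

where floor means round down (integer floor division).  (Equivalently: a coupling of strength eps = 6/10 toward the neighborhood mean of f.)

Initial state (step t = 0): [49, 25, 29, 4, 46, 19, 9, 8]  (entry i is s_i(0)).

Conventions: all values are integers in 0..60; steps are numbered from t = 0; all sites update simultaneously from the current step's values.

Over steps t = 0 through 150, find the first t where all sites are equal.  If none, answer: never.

Simulating step by step:
t=0: [49, 25, 29, 4, 46, 19, 9, 8]  (not all equal)
t=1: [33, 22, 22, 20, 35, 10, 23, 20]  (not all equal)
t=2: [31, 23, 23, 21, 33, 17, 23, 22]  (not all equal)
t=3: [31, 24, 24, 24, 32, 20, 25, 24]  (not all equal)
t=4: [31, 26, 26, 26, 32, 24, 27, 26]  (not all equal)
t=5: [32, 29, 29, 29, 33, 28, 30, 29]  (not all equal)
t=6: [34, 32, 32, 32, 35, 32, 33, 32]  (not all equal)
t=7: [36, 35, 35, 35, 36, 35, 36, 35]  (not all equal)
t=8: [37, 37, 37, 37, 38, 37, 37, 37]  (not all equal)
t=9: [39, 39, 39, 39, 39, 39, 39, 39]  (all equal)

Answer: 9
Key observation: Synchronization is absorbing here: once all sites are equal they stay equal, and step 9 is the first all-equal step.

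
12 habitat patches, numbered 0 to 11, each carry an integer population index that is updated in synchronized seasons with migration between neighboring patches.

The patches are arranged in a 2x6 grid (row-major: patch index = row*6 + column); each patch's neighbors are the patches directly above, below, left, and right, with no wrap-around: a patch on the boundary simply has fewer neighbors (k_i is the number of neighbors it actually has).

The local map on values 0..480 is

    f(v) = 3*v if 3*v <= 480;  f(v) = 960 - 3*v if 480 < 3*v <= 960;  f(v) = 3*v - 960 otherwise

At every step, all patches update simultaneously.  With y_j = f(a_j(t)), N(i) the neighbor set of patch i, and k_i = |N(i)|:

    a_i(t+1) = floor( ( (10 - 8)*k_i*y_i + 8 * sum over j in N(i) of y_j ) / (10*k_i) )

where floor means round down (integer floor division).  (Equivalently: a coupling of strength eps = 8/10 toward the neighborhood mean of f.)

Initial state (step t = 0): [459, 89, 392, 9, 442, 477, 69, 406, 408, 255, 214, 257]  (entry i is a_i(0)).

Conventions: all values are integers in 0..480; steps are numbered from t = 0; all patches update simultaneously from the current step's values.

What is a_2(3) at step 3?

Answer: a_2(3) = 158

Derivation:
t=0: [459, 89, 392, 9, 442, 477, 69, 406, 408, 255, 214, 257]
t=1: [273, 291, 192, 212, 290, 316, 311, 248, 231, 201, 263, 353]
t=2: [73, 215, 257, 286, 153, 78, 148, 144, 308, 274, 179, 93]
t=3: [347, 287, 158, 230, 294, 342, 349, 298, 209, 177, 318, 318]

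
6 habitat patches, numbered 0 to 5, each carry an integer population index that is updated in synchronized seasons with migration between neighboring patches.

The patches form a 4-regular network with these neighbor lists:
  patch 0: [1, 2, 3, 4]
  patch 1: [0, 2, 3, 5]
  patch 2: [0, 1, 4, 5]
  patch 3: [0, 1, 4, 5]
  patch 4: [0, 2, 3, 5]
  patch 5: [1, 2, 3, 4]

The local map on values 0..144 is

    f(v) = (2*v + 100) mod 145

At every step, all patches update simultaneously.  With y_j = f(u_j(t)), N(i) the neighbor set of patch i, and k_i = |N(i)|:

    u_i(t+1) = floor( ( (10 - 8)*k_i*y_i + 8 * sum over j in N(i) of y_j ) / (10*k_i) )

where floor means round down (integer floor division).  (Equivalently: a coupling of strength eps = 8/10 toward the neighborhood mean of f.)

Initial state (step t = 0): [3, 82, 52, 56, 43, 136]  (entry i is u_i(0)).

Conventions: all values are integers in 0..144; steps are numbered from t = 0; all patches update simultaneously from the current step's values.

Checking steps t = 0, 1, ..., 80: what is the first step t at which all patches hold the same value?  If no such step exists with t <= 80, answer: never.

Answer: 4
Key observation: Synchronization is absorbing here: once all patches are equal they stay equal, and step 4 is the first all-equal step.

Derivation:
t=0: [3, 82, 52, 56, 43, 136]  (not all equal)
t=1: [78, 86, 81, 83, 71, 73]  (not all equal)
t=2: [114, 115, 110, 111, 109, 112]  (not all equal)
t=3: [33, 34, 34, 34, 32, 32]  (not all equal)
t=4: [21, 21, 21, 21, 21, 21]  (all equal)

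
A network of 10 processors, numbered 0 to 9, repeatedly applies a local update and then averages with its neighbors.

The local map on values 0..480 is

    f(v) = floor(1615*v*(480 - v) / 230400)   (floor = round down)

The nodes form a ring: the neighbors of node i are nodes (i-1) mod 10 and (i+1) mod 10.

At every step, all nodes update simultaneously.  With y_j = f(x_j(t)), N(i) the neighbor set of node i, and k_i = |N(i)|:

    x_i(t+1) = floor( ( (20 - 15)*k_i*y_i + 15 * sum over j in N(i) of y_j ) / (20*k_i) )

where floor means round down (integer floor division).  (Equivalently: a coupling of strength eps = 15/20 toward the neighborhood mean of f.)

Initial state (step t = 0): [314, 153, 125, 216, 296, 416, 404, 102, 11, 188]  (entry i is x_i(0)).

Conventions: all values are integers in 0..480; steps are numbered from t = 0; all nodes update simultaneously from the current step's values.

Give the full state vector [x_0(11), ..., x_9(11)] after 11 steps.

Answer: [239, 249, 250, 242, 231, 224, 222, 222, 222, 228]

Derivation:
t=0: [314, 153, 125, 216, 296, 416, 404, 102, 11, 188]
t=1: [366, 341, 358, 359, 314, 270, 224, 161, 254, 246]
t=2: [348, 307, 315, 327, 354, 386, 384, 391, 386, 361]
t=3: [332, 349, 361, 341, 304, 277, 250, 252, 267, 290]
t=4: [350, 321, 319, 336, 366, 390, 399, 400, 395, 374]
t=5: [317, 343, 351, 329, 292, 255, 232, 228, 246, 276]
t=6: [361, 336, 333, 349, 377, 395, 402, 402, 399, 385]
t=7: [298, 326, 332, 310, 276, 242, 225, 221, 234, 261]
t=8: [376, 359, 356, 369, 388, 399, 402, 402, 401, 393]
t=9: [272, 294, 298, 281, 254, 232, 221, 220, 227, 245]
t=10: [393, 386, 385, 391, 398, 401, 401, 401, 401, 400]
t=11: [239, 249, 250, 242, 231, 224, 222, 222, 222, 228]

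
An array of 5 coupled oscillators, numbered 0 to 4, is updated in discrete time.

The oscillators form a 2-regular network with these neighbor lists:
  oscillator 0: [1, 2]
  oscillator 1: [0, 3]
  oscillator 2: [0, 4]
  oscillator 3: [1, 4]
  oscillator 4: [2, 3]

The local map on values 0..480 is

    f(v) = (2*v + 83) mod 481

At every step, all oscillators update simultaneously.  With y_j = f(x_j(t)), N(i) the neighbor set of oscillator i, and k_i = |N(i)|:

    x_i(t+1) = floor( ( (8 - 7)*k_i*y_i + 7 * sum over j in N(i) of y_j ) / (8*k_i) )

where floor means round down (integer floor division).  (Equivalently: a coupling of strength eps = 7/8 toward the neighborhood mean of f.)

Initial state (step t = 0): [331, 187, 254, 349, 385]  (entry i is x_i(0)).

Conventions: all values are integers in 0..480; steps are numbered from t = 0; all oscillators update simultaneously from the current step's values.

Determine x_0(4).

Simulating step by step:
t=0: [331, 187, 254, 349, 385]
t=1: [281, 303, 292, 400, 225]
t=2: [192, 273, 117, 164, 263]
t=3: [261, 402, 299, 172, 334]
t=4: [280, 291, 197, 349, 308]

Answer: x_0(4) = 280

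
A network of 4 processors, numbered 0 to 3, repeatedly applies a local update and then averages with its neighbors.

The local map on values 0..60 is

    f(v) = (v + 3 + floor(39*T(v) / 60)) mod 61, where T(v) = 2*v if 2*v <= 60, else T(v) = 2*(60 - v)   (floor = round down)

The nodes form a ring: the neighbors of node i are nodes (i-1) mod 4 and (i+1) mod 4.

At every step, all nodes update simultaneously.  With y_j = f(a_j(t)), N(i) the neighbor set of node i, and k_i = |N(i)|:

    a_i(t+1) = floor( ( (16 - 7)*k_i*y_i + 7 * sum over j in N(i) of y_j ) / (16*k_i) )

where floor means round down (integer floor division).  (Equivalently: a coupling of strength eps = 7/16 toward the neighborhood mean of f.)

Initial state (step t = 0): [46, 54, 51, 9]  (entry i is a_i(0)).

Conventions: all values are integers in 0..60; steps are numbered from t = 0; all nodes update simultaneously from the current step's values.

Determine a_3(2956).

Answer: a_3(2956) = 11
Key observation: The state at step 10, [6, 6, 6, 6], reappears at step 21: the system is in a cycle of period 11 from step 10 on.  Therefore the state at step 2956 equals the state at step 10 + ((2956 - 10) mod 11) = 19, which is [11, 11, 11, 11].

Derivation:
t=0: [46, 54, 51, 9]
t=1: [9, 3, 7, 15]
t=2: [23, 14, 20, 30]
t=3: [41, 42, 37, 28]
t=4: [6, 7, 7, 6]
t=5: [16, 18, 18, 16]
t=6: [40, 42, 42, 40]
t=7: [7, 7, 7, 7]
t=8: [19, 19, 19, 19]
t=9: [46, 46, 46, 46]
t=10: [6, 6, 6, 6]
t=11: [16, 16, 16, 16]
t=12: [39, 39, 39, 39]
t=13: [8, 8, 8, 8]
t=14: [21, 21, 21, 21]
t=15: [51, 51, 51, 51]
t=16: [4, 4, 4, 4]
t=17: [12, 12, 12, 12]
t=18: [30, 30, 30, 30]
t=19: [11, 11, 11, 11]
t=20: [28, 28, 28, 28]
t=21: [6, 6, 6, 6]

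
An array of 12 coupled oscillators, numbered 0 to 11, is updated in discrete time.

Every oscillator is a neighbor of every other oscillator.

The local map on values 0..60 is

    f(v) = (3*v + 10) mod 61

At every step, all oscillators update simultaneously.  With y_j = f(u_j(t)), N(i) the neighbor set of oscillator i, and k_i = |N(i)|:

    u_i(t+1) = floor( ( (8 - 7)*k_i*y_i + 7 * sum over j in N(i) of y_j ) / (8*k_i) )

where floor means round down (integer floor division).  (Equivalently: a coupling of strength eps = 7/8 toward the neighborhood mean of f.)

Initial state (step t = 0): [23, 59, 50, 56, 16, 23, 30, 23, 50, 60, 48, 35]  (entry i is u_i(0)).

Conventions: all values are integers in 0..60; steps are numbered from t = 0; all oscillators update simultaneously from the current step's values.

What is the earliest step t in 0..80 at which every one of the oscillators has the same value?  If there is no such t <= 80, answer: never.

Answer: 2
Key observation: Synchronization is absorbing here: once all oscillators are equal they stay equal, and step 2 is the first all-equal step.

Derivation:
t=0: [23, 59, 50, 56, 16, 23, 30, 23, 50, 60, 48, 35]  (not all equal)
t=1: [31, 30, 31, 32, 32, 31, 32, 31, 31, 30, 31, 32]  (not all equal)
t=2: [42, 42, 42, 42, 42, 42, 42, 42, 42, 42, 42, 42]  (all equal)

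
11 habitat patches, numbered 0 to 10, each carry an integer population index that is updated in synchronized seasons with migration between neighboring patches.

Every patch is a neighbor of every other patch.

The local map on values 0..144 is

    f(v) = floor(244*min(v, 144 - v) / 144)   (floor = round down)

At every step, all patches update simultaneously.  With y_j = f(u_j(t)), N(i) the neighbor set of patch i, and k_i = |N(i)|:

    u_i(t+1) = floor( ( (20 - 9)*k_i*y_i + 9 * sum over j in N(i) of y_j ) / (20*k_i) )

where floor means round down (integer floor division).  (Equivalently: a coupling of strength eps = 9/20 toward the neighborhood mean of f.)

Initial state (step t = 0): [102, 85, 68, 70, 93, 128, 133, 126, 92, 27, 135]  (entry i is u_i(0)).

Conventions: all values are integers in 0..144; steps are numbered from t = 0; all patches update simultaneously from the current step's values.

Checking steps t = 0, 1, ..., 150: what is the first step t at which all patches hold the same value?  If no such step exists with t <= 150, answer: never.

Answer: never
Key observation: The state at step 22 reappears at step 30 — the system is in a cycle of period 8 from step 22 on.  No step 0..30 is synchronized, and the cycle repeats forever, so no step up to 150 (or ever) has all patches equal.

Derivation:
t=0: [102, 85, 68, 70, 93, 128, 133, 126, 92, 27, 135]  (not all equal)
t=1: [67, 82, 90, 91, 75, 45, 41, 47, 76, 54, 39]  (not all equal)
t=2: [102, 98, 91, 90, 104, 83, 80, 85, 103, 91, 78]  (not all equal)
t=3: [79, 82, 88, 89, 77, 95, 98, 93, 78, 88, 99]  (not all equal)
t=4: [102, 99, 94, 93, 103, 88, 85, 90, 102, 94, 85]  (not all equal)
t=5: [77, 79, 84, 85, 76, 89, 91, 87, 77, 84, 91]  (not all equal)
t=6: [107, 105, 101, 100, 108, 97, 95, 98, 107, 101, 95]  (not all equal)
t=7: [66, 68, 71, 72, 66, 75, 77, 74, 66, 71, 77]  (not all equal)
t=8: [113, 115, 117, 118, 113, 115, 114, 116, 113, 117, 114]  (not all equal)
t=9: [50, 48, 46, 46, 50, 48, 49, 47, 50, 46, 49]  (not all equal)
t=10: [82, 80, 78, 78, 82, 80, 81, 79, 82, 78, 81]  (not all equal)
t=11: [106, 107, 109, 109, 106, 107, 106, 108, 106, 109, 106]  (not all equal)
t=12: [63, 62, 60, 60, 63, 62, 63, 61, 63, 60, 63]  (not all equal)
t=13: [105, 104, 102, 102, 105, 104, 105, 103, 105, 102, 105]  (not all equal)
t=14: [66, 67, 69, 69, 66, 67, 66, 68, 66, 69, 66]  (not all equal)
t=15: [112, 113, 114, 114, 112, 113, 112, 114, 112, 114, 112]  (not all equal)
t=16: [53, 52, 51, 51, 53, 52, 53, 51, 53, 51, 53]  (not all equal)
t=17: [88, 87, 86, 86, 88, 87, 88, 86, 88, 86, 88]  (not all equal)
t=18: [94, 95, 96, 96, 94, 95, 94, 96, 94, 96, 94]  (not all equal)
t=19: [83, 82, 81, 81, 83, 82, 83, 81, 83, 81, 83]  (not all equal)
t=20: [103, 104, 105, 105, 103, 104, 103, 105, 103, 105, 103]  (not all equal)
t=21: [68, 67, 66, 66, 68, 67, 68, 66, 68, 66, 68]  (not all equal)
t=22: [114, 113, 112, 112, 114, 113, 114, 112, 114, 112, 114]  (not all equal)
t=23: [50, 51, 52, 52, 50, 51, 50, 52, 50, 52, 50]  (not all equal)
t=24: [84, 85, 86, 86, 84, 85, 84, 86, 84, 86, 84]  (not all equal)
t=25: [100, 99, 98, 98, 100, 99, 100, 98, 100, 98, 100]  (not all equal)
t=26: [74, 75, 76, 76, 74, 75, 74, 76, 74, 76, 74]  (not all equal)
t=27: [117, 116, 115, 115, 117, 116, 117, 115, 117, 115, 117]  (not all equal)
t=28: [45, 46, 47, 47, 45, 46, 45, 47, 45, 47, 45]  (not all equal)
t=29: [76, 77, 78, 78, 76, 77, 76, 78, 76, 78, 76]  (not all equal)
t=30: [114, 113, 112, 112, 114, 113, 114, 112, 114, 112, 114]  (not all equal)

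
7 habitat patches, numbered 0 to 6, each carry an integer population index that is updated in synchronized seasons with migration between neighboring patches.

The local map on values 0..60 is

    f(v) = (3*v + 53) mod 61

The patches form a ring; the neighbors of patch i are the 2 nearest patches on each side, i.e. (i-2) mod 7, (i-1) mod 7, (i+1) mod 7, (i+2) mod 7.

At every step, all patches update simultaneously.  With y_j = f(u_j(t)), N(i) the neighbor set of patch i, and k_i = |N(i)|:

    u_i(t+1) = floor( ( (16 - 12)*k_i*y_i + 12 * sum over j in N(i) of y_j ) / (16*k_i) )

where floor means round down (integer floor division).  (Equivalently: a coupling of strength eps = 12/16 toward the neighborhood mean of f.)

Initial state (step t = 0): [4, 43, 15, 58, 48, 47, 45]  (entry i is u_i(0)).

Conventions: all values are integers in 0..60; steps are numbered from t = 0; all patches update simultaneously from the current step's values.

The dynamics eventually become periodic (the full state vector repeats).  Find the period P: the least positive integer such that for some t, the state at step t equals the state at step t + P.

Answer: 10
Key observation: The state at step 49, [26, 26, 26, 26, 26, 26, 26], reappears at step 59 — and no state repeats earlier — so the cycle the system enters has period 10.

Derivation:
t=0: [4, 43, 15, 58, 48, 47, 45]
t=1: [22, 31, 32, 33, 21, 15, 17]
t=2: [39, 35, 38, 34, 39, 44, 43]
t=3: [38, 43, 42, 32, 38, 35, 40]
t=4: [49, 48, 47, 43, 43, 40, 47]
t=5: [20, 22, 31, 40, 39, 40, 29]
t=6: [41, 41, 45, 46, 39, 44, 43]
t=7: [36, 37, 32, 22, 26, 32, 44]
t=8: [28, 34, 34, 34, 23, 27, 22]
t=9: [29, 34, 23, 22, 25, 22, 25]
t=10: [22, 23, 21, 32, 24, 31, 23]
t=11: [29, 26, 30, 22, 20, 22, 15]
t=12: [27, 27, 30, 40, 45, 45, 34]
t=13: [16, 24, 20, 20, 21, 20, 14]
t=14: [36, 34, 41, 43, 49, 46, 36]
t=15: [34, 44, 41, 36, 34, 31, 27]
t=16: [25, 26, 33, 30, 32, 27, 20]
t=17: [20, 22, 19, 19, 28, 22, 23]
t=18: [43, 42, 44, 46, 33, 36, 34]
t=19: [39, 33, 29, 26, 22, 34, 43]
t=20: [38, 32, 31, 28, 37, 41, 46]
t=21: [32, 24, 30, 31, 29, 34, 33]
t=22: [23, 19, 18, 20, 24, 26, 22]
t=23: [30, 41, 31, 33, 31, 23, 25]
t=24: [21, 28, 30, 26, 17, 15, 20]
t=25: [37, 29, 28, 24, 33, 39, 41]
t=26: [35, 25, 21, 21, 30, 36, 39]
t=27: [36, 37, 35, 36, 42, 39, 31]
t=28: [37, 36, 42, 44, 41, 41, 40]
t=29: [48, 38, 39, 38, 44, 41, 48]
t=30: [33, 33, 31, 39, 30, 27, 25]
t=31: [21, 27, 30, 28, 22, 22, 18]
t=32: [39, 28, 31, 31, 40, 47, 45]
t=33: [22, 22, 31, 24, 24, 26, 24]
t=34: [32, 31, 28, 18, 8, 14, 24]
t=35: [21, 23, 24, 28, 22, 25, 19]
t=36: [24, 22, 24, 16, 28, 34, 34]
t=37: [24, 29, 22, 30, 24, 25, 28]
t=38: [18, 22, 22, 21, 19, 9, 9]
t=39: [40, 47, 53, 48, 40, 36, 37]
t=40: [35, 28, 31, 27, 36, 39, 39]
t=41: [34, 26, 25, 26, 34, 37, 37]
t=42: [26, 19, 17, 19, 26, 32, 32]
t=43: [29, 36, 32, 36, 29, 24, 24]
t=44: [18, 26, 28, 26, 18, 15, 15]
t=45: [29, 22, 24, 22, 29, 35, 35]
t=46: [29, 36, 29, 36, 29, 33, 33]
t=47: [26, 29, 25, 29, 26, 27, 27]
t=48: [11, 12, 11, 12, 11, 12, 12]
t=49: [26, 26, 26, 26, 26, 26, 26]
t=50: [9, 9, 9, 9, 9, 9, 9]
t=51: [19, 19, 19, 19, 19, 19, 19]
t=52: [49, 49, 49, 49, 49, 49, 49]
t=53: [17, 17, 17, 17, 17, 17, 17]
t=54: [43, 43, 43, 43, 43, 43, 43]
t=55: [60, 60, 60, 60, 60, 60, 60]
t=56: [50, 50, 50, 50, 50, 50, 50]
t=57: [20, 20, 20, 20, 20, 20, 20]
t=58: [52, 52, 52, 52, 52, 52, 52]
t=59: [26, 26, 26, 26, 26, 26, 26]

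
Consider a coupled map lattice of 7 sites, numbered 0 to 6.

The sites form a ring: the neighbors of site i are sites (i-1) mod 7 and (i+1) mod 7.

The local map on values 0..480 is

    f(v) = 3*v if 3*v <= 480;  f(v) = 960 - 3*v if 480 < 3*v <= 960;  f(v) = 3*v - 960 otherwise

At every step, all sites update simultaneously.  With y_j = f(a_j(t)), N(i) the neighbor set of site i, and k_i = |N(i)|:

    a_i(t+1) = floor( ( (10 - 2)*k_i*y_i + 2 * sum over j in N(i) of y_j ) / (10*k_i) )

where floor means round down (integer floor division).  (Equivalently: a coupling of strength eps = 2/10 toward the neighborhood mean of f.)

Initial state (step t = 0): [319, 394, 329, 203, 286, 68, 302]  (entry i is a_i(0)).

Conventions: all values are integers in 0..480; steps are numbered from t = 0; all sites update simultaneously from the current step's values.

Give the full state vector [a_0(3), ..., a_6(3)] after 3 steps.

Answer: [366, 179, 252, 352, 204, 245, 346]

Derivation:
t=0: [319, 394, 329, 203, 286, 68, 302]
t=1: [30, 180, 78, 293, 137, 178, 63]
t=2: [132, 368, 237, 129, 379, 400, 202]
t=3: [366, 179, 252, 352, 204, 245, 346]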